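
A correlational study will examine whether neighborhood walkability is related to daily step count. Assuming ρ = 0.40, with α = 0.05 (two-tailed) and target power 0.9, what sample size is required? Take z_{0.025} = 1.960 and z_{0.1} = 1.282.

n = 62

Fisher's z: C = ½·ln((1+r)/(1−r)) = ½·ln(2.3333) = 0.4236.
n = ((z_{α/2} + z_β)/C)² + 3.
(1.960 + 1.282) / 0.4236 = 3.242 / 0.4236 = 7.653.
n = 7.653² + 3 = 58.58 + 3 = 61.6.
Round up.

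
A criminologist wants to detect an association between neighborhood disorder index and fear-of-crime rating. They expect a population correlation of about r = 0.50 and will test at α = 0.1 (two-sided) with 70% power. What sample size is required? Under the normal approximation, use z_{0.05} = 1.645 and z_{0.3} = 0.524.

Fisher's z: C = ½·ln((1+r)/(1−r)) = ½·ln(3.0000) = 0.5493.
n = ((z_{α/2} + z_β)/C)² + 3.
(1.645 + 0.524) / 0.5493 = 2.169 / 0.5493 = 3.949.
n = 3.949² + 3 = 15.59 + 3 = 18.6.
Round up.

n = 19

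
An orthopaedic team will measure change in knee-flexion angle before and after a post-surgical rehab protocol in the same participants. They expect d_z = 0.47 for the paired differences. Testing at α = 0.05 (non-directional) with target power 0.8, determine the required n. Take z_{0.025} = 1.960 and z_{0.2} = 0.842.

For a paired (one-sample on differences) test: n = ((z_{α/2} + z_β) / d)².
z_{α/2} + z_β = 1.960 + 0.842 = 2.802.
n = (2.802 / 0.47)² = 5.962² = 35.54.
Round up.

n = 36 pairs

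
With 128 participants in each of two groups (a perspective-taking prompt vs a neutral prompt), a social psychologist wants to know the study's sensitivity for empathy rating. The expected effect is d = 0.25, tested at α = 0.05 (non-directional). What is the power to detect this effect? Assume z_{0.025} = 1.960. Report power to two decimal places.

For two equal groups, power = Φ(d·√(n/2) − z_{α/2}).
d·√(n/2) = 0.25 × √(128/2) = 0.25 × 8.000 = 2.000.
z_β = 2.000 − 1.960 = 0.040.
Power = Φ(0.040) = 0.516.

power ≈ 0.52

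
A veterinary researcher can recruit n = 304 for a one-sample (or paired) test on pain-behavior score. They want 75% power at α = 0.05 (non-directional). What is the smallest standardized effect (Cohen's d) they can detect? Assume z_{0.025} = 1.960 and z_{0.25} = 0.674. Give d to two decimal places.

d_min ≈ 0.15

For a single sample (or paired design) of n = 304: d_min = (z_{α/2} + z_β)/√n.
z-sum = 1.960 + 0.674 = 2.634.
d_min = 2.634 / √304 = 2.634 / 17.436 = 0.151.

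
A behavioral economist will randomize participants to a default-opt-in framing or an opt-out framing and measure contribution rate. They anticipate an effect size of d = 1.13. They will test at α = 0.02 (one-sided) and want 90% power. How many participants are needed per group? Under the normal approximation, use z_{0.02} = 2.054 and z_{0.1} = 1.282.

For two independent groups with equal n: n = 2·((z_{α} + z_β) / d)².
z_{α} + z_β = 2.054 + 1.282 = 3.336.
n = 2 × (3.336 / 1.13)² = 2 × 2.952² = 2 × 8.72 = 17.4.
Round up to the next whole participant.

n = 18 per group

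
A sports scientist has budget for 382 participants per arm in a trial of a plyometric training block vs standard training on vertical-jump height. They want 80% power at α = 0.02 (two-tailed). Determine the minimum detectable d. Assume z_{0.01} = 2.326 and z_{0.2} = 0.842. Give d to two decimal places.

d_min ≈ 0.23

For two independent groups of n = 382 each: d_min = (z_{α/2} + z_β)·√(2/n).
z-sum = 2.326 + 0.842 = 3.168.
d_min = 3.168 × √(2/382) = 3.168 × 0.0724 = 0.229.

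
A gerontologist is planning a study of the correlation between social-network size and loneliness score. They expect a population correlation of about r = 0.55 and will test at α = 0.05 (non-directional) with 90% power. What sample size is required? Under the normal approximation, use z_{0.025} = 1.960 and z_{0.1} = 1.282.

n = 31

Fisher's z: C = ½·ln((1+r)/(1−r)) = ½·ln(3.4444) = 0.6184.
n = ((z_{α/2} + z_β)/C)² + 3.
(1.960 + 1.282) / 0.6184 = 3.242 / 0.6184 = 5.243.
n = 5.243² + 3 = 27.48 + 3 = 30.5.
Round up.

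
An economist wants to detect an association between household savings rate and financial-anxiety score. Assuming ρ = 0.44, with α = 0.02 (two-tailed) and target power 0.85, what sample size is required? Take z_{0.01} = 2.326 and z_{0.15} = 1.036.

n = 54

Fisher's z: C = ½·ln((1+r)/(1−r)) = ½·ln(2.5714) = 0.4722.
n = ((z_{α/2} + z_β)/C)² + 3.
(2.326 + 1.036) / 0.4722 = 3.362 / 0.4722 = 7.120.
n = 7.120² + 3 = 50.69 + 3 = 53.7.
Round up.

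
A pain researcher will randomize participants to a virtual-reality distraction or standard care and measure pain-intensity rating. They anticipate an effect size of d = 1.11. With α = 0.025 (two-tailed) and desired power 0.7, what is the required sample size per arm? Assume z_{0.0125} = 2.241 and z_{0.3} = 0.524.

For two independent groups with equal n: n = 2·((z_{α/2} + z_β) / d)².
z_{α/2} + z_β = 2.241 + 0.524 = 2.765.
n = 2 × (2.765 / 1.11)² = 2 × 2.491² = 2 × 6.21 = 12.4.
Round up to the next whole participant.

n = 13 per group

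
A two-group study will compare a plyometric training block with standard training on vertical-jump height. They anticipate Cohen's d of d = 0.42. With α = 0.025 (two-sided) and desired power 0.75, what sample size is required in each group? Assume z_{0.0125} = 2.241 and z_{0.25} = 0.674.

For two independent groups with equal n: n = 2·((z_{α/2} + z_β) / d)².
z_{α/2} + z_β = 2.241 + 0.674 = 2.915.
n = 2 × (2.915 / 0.42)² = 2 × 6.940² = 2 × 48.17 = 96.3.
Round up to the next whole participant.

n = 97 per group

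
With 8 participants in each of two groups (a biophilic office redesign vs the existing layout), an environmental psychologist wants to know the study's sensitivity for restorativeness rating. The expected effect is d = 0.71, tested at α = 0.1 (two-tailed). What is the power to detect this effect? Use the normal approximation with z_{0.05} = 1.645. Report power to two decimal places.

For two equal groups, power = Φ(d·√(n/2) − z_{α/2}).
d·√(n/2) = 0.71 × √(8/2) = 0.71 × 2.000 = 1.420.
z_β = 1.420 − 1.645 = -0.225.
Power = Φ(-0.225) = 0.411.

power ≈ 0.41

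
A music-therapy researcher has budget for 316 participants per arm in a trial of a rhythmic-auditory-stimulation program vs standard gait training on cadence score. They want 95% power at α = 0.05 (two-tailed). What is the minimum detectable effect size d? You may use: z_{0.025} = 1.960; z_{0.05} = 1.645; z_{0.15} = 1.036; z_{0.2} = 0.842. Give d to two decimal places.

For two independent groups of n = 316 each: d_min = (z_{α/2} + z_β)·√(2/n).
z-sum = 1.960 + 1.645 = 3.605.
d_min = 3.605 × √(2/316) = 3.605 × 0.0796 = 0.287.

d_min ≈ 0.29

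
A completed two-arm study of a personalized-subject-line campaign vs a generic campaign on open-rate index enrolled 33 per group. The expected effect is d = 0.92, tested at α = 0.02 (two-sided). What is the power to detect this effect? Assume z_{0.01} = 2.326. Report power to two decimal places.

For two equal groups, power = Φ(d·√(n/2) − z_{α/2}).
d·√(n/2) = 0.92 × √(33/2) = 0.92 × 4.062 = 3.737.
z_β = 3.737 − 2.326 = 1.411.
Power = Φ(1.411) = 0.921.

power ≈ 0.92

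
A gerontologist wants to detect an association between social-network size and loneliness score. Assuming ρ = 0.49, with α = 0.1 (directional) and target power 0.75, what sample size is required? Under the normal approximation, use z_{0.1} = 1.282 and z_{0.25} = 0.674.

n = 17

Fisher's z: C = ½·ln((1+r)/(1−r)) = ½·ln(2.9216) = 0.5361.
n = ((z_{α} + z_β)/C)² + 3.
(1.282 + 0.674) / 0.5361 = 1.956 / 0.5361 = 3.649.
n = 3.649² + 3 = 13.31 + 3 = 16.3.
Round up.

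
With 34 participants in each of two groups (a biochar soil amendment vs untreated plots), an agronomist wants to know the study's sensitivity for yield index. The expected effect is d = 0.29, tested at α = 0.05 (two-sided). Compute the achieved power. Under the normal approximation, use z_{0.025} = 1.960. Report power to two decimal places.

For two equal groups, power = Φ(d·√(n/2) − z_{α/2}).
d·√(n/2) = 0.29 × √(34/2) = 0.29 × 4.123 = 1.196.
z_β = 1.196 − 1.960 = -0.764.
Power = Φ(-0.764) = 0.222.

power ≈ 0.22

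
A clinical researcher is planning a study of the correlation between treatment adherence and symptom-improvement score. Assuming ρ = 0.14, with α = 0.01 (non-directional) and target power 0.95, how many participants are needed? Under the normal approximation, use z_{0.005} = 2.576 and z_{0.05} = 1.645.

n = 901

Fisher's z: C = ½·ln((1+r)/(1−r)) = ½·ln(1.3256) = 0.1409.
n = ((z_{α/2} + z_β)/C)² + 3.
(2.576 + 1.645) / 0.1409 = 4.221 / 0.1409 = 29.957.
n = 29.957² + 3 = 897.45 + 3 = 900.4.
Round up.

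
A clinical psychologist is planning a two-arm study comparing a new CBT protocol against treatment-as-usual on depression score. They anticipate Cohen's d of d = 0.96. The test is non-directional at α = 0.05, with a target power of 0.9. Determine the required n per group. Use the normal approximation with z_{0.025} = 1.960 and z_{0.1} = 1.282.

n = 23 per group

For two independent groups with equal n: n = 2·((z_{α/2} + z_β) / d)².
z_{α/2} + z_β = 1.960 + 1.282 = 3.242.
n = 2 × (3.242 / 0.96)² = 2 × 3.377² = 2 × 11.40 = 22.8.
Round up to the next whole participant.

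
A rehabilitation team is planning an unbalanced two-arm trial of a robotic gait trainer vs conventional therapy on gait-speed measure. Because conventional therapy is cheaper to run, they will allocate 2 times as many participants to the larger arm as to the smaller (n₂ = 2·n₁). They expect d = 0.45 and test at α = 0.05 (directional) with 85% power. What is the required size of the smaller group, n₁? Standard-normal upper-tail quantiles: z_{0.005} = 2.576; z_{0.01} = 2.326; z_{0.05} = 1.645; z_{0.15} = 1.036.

With allocation ratio k = n₂/n₁ = 2, Var(x̄₁−x̄₂) = σ²(1/n₁ + 1/(k·n₁)) = σ²·(k+1)/(k·n₁).
So n₁ = (1 + 1/k)·((z_{α} + z_β)/d)² = 1.500 × (2.681/0.45)².
n₁ = 1.500 × 35.50 = 53.2.
Round up: n₁ = 54, giving n₂ = 2 × 54 = 108.

n₁ = 54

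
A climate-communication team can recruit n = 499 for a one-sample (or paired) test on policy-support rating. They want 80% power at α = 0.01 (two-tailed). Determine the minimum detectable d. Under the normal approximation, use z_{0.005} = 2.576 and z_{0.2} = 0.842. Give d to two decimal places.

For a single sample (or paired design) of n = 499: d_min = (z_{α/2} + z_β)/√n.
z-sum = 2.576 + 0.842 = 3.418.
d_min = 3.418 / √499 = 3.418 / 22.338 = 0.153.

d_min ≈ 0.15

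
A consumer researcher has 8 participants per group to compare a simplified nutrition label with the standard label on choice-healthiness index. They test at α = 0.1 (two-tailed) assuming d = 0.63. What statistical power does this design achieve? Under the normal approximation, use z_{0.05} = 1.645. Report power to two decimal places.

For two equal groups, power = Φ(d·√(n/2) − z_{α/2}).
d·√(n/2) = 0.63 × √(8/2) = 0.63 × 2.000 = 1.260.
z_β = 1.260 − 1.645 = -0.385.
Power = Φ(-0.385) = 0.350.

power ≈ 0.35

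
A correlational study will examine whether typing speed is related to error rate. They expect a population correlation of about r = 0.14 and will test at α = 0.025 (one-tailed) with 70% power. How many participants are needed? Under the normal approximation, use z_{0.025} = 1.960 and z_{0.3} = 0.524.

Fisher's z: C = ½·ln((1+r)/(1−r)) = ½·ln(1.3256) = 0.1409.
n = ((z_{α} + z_β)/C)² + 3.
(1.960 + 0.524) / 0.1409 = 2.484 / 0.1409 = 17.630.
n = 17.630² + 3 = 310.80 + 3 = 313.8.
Round up.

n = 314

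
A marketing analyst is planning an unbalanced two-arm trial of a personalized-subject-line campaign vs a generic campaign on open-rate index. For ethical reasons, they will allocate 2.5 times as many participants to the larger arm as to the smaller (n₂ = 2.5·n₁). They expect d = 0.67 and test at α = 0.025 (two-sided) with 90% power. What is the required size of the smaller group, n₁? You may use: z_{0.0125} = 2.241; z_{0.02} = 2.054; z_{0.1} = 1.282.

With allocation ratio k = n₂/n₁ = 2.5, Var(x̄₁−x̄₂) = σ²(1/n₁ + 1/(k·n₁)) = σ²·(k+1)/(k·n₁).
So n₁ = (1 + 1/k)·((z_{α/2} + z_β)/d)² = 1.400 × (3.523/0.67)².
n₁ = 1.400 × 27.65 = 38.7.
Round up: n₁ = 39, giving n₂ = ⌈2.5 × 39⌉ = ⌈97.5⌉ = 98.

n₁ = 39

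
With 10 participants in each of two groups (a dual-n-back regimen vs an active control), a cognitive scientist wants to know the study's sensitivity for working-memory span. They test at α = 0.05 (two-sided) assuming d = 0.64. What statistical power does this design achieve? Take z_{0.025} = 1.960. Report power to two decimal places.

power ≈ 0.30

For two equal groups, power = Φ(d·√(n/2) − z_{α/2}).
d·√(n/2) = 0.64 × √(10/2) = 0.64 × 2.236 = 1.431.
z_β = 1.431 − 1.960 = -0.529.
Power = Φ(-0.529) = 0.298.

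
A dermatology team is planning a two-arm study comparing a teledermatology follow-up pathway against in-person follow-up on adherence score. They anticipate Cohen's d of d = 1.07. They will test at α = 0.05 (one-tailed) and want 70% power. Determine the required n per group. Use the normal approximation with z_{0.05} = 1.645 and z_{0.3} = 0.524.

For two independent groups with equal n: n = 2·((z_{α} + z_β) / d)².
z_{α} + z_β = 1.645 + 0.524 = 2.169.
n = 2 × (2.169 / 1.07)² = 2 × 2.027² = 2 × 4.11 = 8.2.
Round up to the next whole participant.

n = 9 per group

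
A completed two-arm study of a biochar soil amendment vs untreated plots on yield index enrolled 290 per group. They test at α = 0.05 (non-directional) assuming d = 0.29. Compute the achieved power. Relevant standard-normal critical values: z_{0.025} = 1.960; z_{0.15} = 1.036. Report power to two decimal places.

power ≈ 0.94

For two equal groups, power = Φ(d·√(n/2) − z_{α/2}).
d·√(n/2) = 0.29 × √(290/2) = 0.29 × 12.042 = 3.492.
z_β = 3.492 − 1.960 = 1.532.
Power = Φ(1.532) = 0.937.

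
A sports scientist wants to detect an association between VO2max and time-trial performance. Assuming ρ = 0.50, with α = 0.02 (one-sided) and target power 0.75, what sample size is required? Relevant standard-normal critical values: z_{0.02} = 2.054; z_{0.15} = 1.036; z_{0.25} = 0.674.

n = 28

Fisher's z: C = ½·ln((1+r)/(1−r)) = ½·ln(3.0000) = 0.5493.
n = ((z_{α} + z_β)/C)² + 3.
(2.054 + 0.674) / 0.5493 = 2.728 / 0.5493 = 4.966.
n = 4.966² + 3 = 24.66 + 3 = 27.7.
Round up.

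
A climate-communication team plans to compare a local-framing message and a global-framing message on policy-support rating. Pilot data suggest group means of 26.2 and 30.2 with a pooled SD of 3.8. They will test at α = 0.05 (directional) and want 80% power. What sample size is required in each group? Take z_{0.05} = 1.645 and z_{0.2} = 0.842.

n = 12 per group

Cohen's d = |M₁ − M₂| / SD_pooled = |26.2 − 30.2| / 3.8 = 4.0 / 3.8 = 1.053.
For two independent groups with equal n: n = 2·((z_{α} + z_β) / d)².
z_{α} + z_β = 1.645 + 0.842 = 2.487.
n = 2 × (2.487 / 1.053)² = 2 × 2.362² = 2 × 5.58 = 11.2.
Round up to the next whole participant.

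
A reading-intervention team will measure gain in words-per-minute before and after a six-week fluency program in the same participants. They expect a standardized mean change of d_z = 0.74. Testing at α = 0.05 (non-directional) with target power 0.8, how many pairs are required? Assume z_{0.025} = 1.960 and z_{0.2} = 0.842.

For a paired (one-sample on differences) test: n = ((z_{α/2} + z_β) / d)².
z_{α/2} + z_β = 1.960 + 0.842 = 2.802.
n = (2.802 / 0.74)² = 3.786² = 14.34.
Round up.

n = 15 pairs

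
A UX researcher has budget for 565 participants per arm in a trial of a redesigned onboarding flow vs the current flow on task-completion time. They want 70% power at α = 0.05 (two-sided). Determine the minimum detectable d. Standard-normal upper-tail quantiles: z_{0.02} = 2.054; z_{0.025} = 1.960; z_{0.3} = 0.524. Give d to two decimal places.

For two independent groups of n = 565 each: d_min = (z_{α/2} + z_β)·√(2/n).
z-sum = 1.960 + 0.524 = 2.484.
d_min = 2.484 × √(2/565) = 2.484 × 0.0595 = 0.148.

d_min ≈ 0.15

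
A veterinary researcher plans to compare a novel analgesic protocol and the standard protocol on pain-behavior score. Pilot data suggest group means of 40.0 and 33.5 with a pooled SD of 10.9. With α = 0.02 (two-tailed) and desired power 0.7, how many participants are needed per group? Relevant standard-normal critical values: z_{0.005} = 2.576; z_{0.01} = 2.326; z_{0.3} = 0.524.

Cohen's d = |M₁ − M₂| / SD_pooled = |40.0 − 33.5| / 10.9 = 6.5 / 10.9 = 0.596.
For two independent groups with equal n: n = 2·((z_{α/2} + z_β) / d)².
z_{α/2} + z_β = 2.326 + 0.524 = 2.850.
n = 2 × (2.850 / 0.596)² = 2 × 4.782² = 2 × 22.87 = 45.7.
Round up to the next whole participant.

n = 46 per group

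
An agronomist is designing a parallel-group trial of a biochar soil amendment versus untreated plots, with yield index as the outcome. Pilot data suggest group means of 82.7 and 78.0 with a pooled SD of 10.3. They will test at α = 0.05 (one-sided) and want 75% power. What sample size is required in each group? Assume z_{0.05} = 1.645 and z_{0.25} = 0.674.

n = 52 per group

Cohen's d = |M₁ − M₂| / SD_pooled = |82.7 − 78.0| / 10.3 = 4.7 / 10.3 = 0.456.
For two independent groups with equal n: n = 2·((z_{α} + z_β) / d)².
z_{α} + z_β = 1.645 + 0.674 = 2.319.
n = 2 × (2.319 / 0.456)² = 2 × 5.086² = 2 × 25.86 = 51.7.
Round up to the next whole participant.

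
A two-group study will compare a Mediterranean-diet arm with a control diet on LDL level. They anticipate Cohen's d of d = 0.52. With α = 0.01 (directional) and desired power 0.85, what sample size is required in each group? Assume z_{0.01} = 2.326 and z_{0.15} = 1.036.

n = 84 per group

For two independent groups with equal n: n = 2·((z_{α} + z_β) / d)².
z_{α} + z_β = 2.326 + 1.036 = 3.362.
n = 2 × (3.362 / 0.52)² = 2 × 6.465² = 2 × 41.80 = 83.6.
Round up to the next whole participant.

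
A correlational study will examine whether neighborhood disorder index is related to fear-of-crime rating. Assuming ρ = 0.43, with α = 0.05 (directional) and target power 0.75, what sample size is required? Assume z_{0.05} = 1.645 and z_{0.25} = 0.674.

n = 29

Fisher's z: C = ½·ln((1+r)/(1−r)) = ½·ln(2.5088) = 0.4599.
n = ((z_{α} + z_β)/C)² + 3.
(1.645 + 0.674) / 0.4599 = 2.319 / 0.4599 = 5.042.
n = 5.042² + 3 = 25.43 + 3 = 28.4.
Round up.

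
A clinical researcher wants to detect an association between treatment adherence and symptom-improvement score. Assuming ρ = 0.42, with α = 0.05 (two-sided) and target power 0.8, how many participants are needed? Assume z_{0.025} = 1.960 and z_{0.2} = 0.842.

Fisher's z: C = ½·ln((1+r)/(1−r)) = ½·ln(2.4483) = 0.4477.
n = ((z_{α/2} + z_β)/C)² + 3.
(1.960 + 0.842) / 0.4477 = 2.802 / 0.4477 = 6.259.
n = 6.259² + 3 = 39.17 + 3 = 42.2.
Round up.

n = 43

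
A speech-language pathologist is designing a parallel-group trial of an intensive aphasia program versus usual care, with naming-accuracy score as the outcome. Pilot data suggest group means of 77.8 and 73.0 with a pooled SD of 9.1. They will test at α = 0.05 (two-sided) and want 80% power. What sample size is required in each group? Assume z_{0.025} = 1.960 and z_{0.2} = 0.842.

n = 57 per group

Cohen's d = |M₁ − M₂| / SD_pooled = |77.8 − 73.0| / 9.1 = 4.8 / 9.1 = 0.527.
For two independent groups with equal n: n = 2·((z_{α/2} + z_β) / d)².
z_{α/2} + z_β = 1.960 + 0.842 = 2.802.
n = 2 × (2.802 / 0.527)² = 2 × 5.317² = 2 × 28.27 = 56.5.
Round up to the next whole participant.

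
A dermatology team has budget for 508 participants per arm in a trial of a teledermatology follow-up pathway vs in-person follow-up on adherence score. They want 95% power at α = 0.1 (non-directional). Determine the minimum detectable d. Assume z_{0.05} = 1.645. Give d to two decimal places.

d_min ≈ 0.21

For two independent groups of n = 508 each: d_min = (z_{α/2} + z_β)·√(2/n).
z-sum = 1.645 + 1.645 = 3.290.
d_min = 3.290 × √(2/508) = 3.290 × 0.0627 = 0.206.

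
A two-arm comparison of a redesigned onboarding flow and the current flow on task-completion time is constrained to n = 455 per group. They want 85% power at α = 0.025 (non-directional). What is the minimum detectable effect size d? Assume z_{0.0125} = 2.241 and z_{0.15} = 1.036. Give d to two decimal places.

For two independent groups of n = 455 each: d_min = (z_{α/2} + z_β)·√(2/n).
z-sum = 2.241 + 1.036 = 3.277.
d_min = 3.277 × √(2/455) = 3.277 × 0.0663 = 0.217.

d_min ≈ 0.22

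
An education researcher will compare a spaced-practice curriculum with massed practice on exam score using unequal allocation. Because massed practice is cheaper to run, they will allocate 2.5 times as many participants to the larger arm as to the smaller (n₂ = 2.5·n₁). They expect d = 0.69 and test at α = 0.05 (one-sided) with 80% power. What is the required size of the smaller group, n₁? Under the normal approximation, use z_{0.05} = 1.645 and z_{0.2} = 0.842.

With allocation ratio k = n₂/n₁ = 2.5, Var(x̄₁−x̄₂) = σ²(1/n₁ + 1/(k·n₁)) = σ²·(k+1)/(k·n₁).
So n₁ = (1 + 1/k)·((z_{α} + z_β)/d)² = 1.400 × (2.487/0.69)².
n₁ = 1.400 × 12.99 = 18.2.
Round up: n₁ = 19, giving n₂ = ⌈2.5 × 19⌉ = ⌈47.5⌉ = 48.

n₁ = 19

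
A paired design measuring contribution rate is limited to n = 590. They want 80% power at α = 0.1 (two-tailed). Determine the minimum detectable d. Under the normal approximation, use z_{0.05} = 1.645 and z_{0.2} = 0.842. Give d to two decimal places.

d_min ≈ 0.10

For a single sample (or paired design) of n = 590: d_min = (z_{α/2} + z_β)/√n.
z-sum = 1.645 + 0.842 = 2.487.
d_min = 2.487 / √590 = 2.487 / 24.290 = 0.102.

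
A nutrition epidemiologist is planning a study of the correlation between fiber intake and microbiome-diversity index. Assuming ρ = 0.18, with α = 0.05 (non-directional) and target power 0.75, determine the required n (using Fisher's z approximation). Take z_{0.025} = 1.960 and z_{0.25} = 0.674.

n = 213

Fisher's z: C = ½·ln((1+r)/(1−r)) = ½·ln(1.4390) = 0.1820.
n = ((z_{α/2} + z_β)/C)² + 3.
(1.960 + 0.674) / 0.1820 = 2.634 / 0.1820 = 14.473.
n = 14.473² + 3 = 209.45 + 3 = 212.5.
Round up.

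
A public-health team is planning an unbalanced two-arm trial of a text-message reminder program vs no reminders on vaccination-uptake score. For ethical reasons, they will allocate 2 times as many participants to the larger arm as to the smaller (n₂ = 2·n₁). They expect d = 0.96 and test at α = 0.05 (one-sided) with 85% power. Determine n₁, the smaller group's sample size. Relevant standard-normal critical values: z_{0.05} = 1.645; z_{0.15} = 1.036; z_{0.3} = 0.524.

n₁ = 12

With allocation ratio k = n₂/n₁ = 2, Var(x̄₁−x̄₂) = σ²(1/n₁ + 1/(k·n₁)) = σ²·(k+1)/(k·n₁).
So n₁ = (1 + 1/k)·((z_{α} + z_β)/d)² = 1.500 × (2.681/0.96)².
n₁ = 1.500 × 7.80 = 11.7.
Round up: n₁ = 12, giving n₂ = 2 × 12 = 24.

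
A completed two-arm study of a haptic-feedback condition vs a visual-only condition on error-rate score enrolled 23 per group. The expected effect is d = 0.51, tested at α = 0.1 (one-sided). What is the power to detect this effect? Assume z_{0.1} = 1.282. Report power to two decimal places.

For two equal groups, power = Φ(d·√(n/2) − z_{α}).
d·√(n/2) = 0.51 × √(23/2) = 0.51 × 3.391 = 1.729.
z_β = 1.729 − 1.282 = 0.447.
Power = Φ(0.447) = 0.673.

power ≈ 0.67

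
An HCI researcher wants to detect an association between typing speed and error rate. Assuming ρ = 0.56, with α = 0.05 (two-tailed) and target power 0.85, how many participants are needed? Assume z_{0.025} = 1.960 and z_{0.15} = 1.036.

n = 26

Fisher's z: C = ½·ln((1+r)/(1−r)) = ½·ln(3.5455) = 0.6328.
n = ((z_{α/2} + z_β)/C)² + 3.
(1.960 + 1.036) / 0.6328 = 2.996 / 0.6328 = 4.735.
n = 4.735² + 3 = 22.42 + 3 = 25.4.
Round up.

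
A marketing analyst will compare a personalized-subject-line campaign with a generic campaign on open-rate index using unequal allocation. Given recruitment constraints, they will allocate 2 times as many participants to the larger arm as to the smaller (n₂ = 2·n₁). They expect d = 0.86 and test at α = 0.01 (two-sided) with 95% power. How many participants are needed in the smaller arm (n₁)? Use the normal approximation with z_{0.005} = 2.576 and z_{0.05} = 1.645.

n₁ = 37

With allocation ratio k = n₂/n₁ = 2, Var(x̄₁−x̄₂) = σ²(1/n₁ + 1/(k·n₁)) = σ²·(k+1)/(k·n₁).
So n₁ = (1 + 1/k)·((z_{α/2} + z_β)/d)² = 1.500 × (4.221/0.86)².
n₁ = 1.500 × 24.09 = 36.1.
Round up: n₁ = 37, giving n₂ = 2 × 37 = 74.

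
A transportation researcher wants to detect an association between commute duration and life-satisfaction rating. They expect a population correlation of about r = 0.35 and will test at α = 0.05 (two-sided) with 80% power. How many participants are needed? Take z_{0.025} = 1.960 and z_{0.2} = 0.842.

Fisher's z: C = ½·ln((1+r)/(1−r)) = ½·ln(2.0769) = 0.3654.
n = ((z_{α/2} + z_β)/C)² + 3.
(1.960 + 0.842) / 0.3654 = 2.802 / 0.3654 = 7.668.
n = 7.668² + 3 = 58.80 + 3 = 61.8.
Round up.

n = 62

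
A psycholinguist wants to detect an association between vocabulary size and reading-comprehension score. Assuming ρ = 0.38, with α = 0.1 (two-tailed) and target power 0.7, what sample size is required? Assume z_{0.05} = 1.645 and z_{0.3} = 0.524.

Fisher's z: C = ½·ln((1+r)/(1−r)) = ½·ln(2.2258) = 0.4001.
n = ((z_{α/2} + z_β)/C)² + 3.
(1.645 + 0.524) / 0.4001 = 2.169 / 0.4001 = 5.421.
n = 5.421² + 3 = 29.39 + 3 = 32.4.
Round up.

n = 33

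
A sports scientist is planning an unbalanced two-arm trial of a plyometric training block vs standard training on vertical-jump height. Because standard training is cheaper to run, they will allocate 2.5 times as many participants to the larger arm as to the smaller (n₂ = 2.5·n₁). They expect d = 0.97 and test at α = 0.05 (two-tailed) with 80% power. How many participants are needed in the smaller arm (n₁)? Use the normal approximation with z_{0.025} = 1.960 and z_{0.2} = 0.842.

With allocation ratio k = n₂/n₁ = 2.5, Var(x̄₁−x̄₂) = σ²(1/n₁ + 1/(k·n₁)) = σ²·(k+1)/(k·n₁).
So n₁ = (1 + 1/k)·((z_{α/2} + z_β)/d)² = 1.400 × (2.802/0.97)².
n₁ = 1.400 × 8.34 = 11.7.
Round up: n₁ = 12, giving n₂ = 2.5 × 12 = 30.

n₁ = 12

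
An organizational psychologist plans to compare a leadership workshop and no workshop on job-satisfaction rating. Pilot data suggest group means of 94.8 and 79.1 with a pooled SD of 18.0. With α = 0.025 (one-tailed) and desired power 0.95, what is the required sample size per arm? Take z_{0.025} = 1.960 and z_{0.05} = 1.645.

n = 35 per group

Cohen's d = |M₁ − M₂| / SD_pooled = |94.8 − 79.1| / 18.0 = 15.7 / 18.0 = 0.872.
For two independent groups with equal n: n = 2·((z_{α} + z_β) / d)².
z_{α} + z_β = 1.960 + 1.645 = 3.605.
n = 2 × (3.605 / 0.872)² = 2 × 4.134² = 2 × 17.09 = 34.2.
Round up to the next whole participant.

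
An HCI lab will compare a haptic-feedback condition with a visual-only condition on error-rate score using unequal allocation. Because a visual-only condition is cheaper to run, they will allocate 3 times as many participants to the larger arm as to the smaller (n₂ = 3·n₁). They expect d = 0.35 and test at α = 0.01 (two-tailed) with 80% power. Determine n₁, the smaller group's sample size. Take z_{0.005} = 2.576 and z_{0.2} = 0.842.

n₁ = 128

With allocation ratio k = n₂/n₁ = 3, Var(x̄₁−x̄₂) = σ²(1/n₁ + 1/(k·n₁)) = σ²·(k+1)/(k·n₁).
So n₁ = (1 + 1/k)·((z_{α/2} + z_β)/d)² = 1.333 × (3.418/0.35)².
n₁ = 1.333 × 95.37 = 127.2.
Round up: n₁ = 128, giving n₂ = 3 × 128 = 384.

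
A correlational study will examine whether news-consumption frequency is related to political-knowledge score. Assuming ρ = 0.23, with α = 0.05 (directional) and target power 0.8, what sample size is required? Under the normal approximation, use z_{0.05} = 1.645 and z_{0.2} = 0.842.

n = 116

Fisher's z: C = ½·ln((1+r)/(1−r)) = ½·ln(1.5974) = 0.2342.
n = ((z_{α} + z_β)/C)² + 3.
(1.645 + 0.842) / 0.2342 = 2.487 / 0.2342 = 10.619.
n = 10.619² + 3 = 112.77 + 3 = 115.8.
Round up.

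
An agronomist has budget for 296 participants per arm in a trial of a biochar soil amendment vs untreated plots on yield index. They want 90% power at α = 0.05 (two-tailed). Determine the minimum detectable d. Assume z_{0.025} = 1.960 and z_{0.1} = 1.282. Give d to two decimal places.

For two independent groups of n = 296 each: d_min = (z_{α/2} + z_β)·√(2/n).
z-sum = 1.960 + 1.282 = 3.242.
d_min = 3.242 × √(2/296) = 3.242 × 0.0822 = 0.266.

d_min ≈ 0.27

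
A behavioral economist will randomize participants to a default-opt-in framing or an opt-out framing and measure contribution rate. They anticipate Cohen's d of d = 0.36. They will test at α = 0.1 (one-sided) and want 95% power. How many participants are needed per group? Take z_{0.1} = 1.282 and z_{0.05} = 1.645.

For two independent groups with equal n: n = 2·((z_{α} + z_β) / d)².
z_{α} + z_β = 1.282 + 1.645 = 2.927.
n = 2 × (2.927 / 0.36)² = 2 × 8.131² = 2 × 66.11 = 132.2.
Round up to the next whole participant.

n = 133 per group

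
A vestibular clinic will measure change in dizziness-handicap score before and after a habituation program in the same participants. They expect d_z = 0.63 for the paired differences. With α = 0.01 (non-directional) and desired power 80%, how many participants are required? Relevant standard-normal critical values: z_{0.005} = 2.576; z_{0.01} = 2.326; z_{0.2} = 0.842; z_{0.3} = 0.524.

n = 30 pairs

For a paired (one-sample on differences) test: n = ((z_{α/2} + z_β) / d)².
z_{α/2} + z_β = 2.576 + 0.842 = 3.418.
n = (3.418 / 0.63)² = 5.425² = 29.43.
Round up.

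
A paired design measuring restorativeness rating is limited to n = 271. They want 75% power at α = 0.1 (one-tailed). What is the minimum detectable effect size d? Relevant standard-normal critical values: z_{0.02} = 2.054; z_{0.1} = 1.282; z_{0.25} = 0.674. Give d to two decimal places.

For a single sample (or paired design) of n = 271: d_min = (z_{α} + z_β)/√n.
z-sum = 1.282 + 0.674 = 1.956.
d_min = 1.956 / √271 = 1.956 / 16.462 = 0.119.

d_min ≈ 0.12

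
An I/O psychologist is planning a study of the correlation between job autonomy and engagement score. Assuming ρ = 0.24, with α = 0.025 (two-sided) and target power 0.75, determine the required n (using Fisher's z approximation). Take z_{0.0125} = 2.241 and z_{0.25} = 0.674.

Fisher's z: C = ½·ln((1+r)/(1−r)) = ½·ln(1.6316) = 0.2448.
n = ((z_{α/2} + z_β)/C)² + 3.
(2.241 + 0.674) / 0.2448 = 2.915 / 0.2448 = 11.908.
n = 11.908² + 3 = 141.79 + 3 = 144.8.
Round up.

n = 145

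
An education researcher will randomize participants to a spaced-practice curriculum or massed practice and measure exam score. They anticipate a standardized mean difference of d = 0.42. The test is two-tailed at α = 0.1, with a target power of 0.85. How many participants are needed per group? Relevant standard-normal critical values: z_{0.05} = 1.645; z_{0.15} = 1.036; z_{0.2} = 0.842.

For two independent groups with equal n: n = 2·((z_{α/2} + z_β) / d)².
z_{α/2} + z_β = 1.645 + 1.036 = 2.681.
n = 2 × (2.681 / 0.42)² = 2 × 6.383² = 2 × 40.75 = 81.5.
Round up to the next whole participant.

n = 82 per group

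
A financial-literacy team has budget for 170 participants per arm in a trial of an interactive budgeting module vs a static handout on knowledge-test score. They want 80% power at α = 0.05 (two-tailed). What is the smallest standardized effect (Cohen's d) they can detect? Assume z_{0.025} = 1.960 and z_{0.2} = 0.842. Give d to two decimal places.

For two independent groups of n = 170 each: d_min = (z_{α/2} + z_β)·√(2/n).
z-sum = 1.960 + 0.842 = 2.802.
d_min = 2.802 × √(2/170) = 2.802 × 0.1085 = 0.304.

d_min ≈ 0.30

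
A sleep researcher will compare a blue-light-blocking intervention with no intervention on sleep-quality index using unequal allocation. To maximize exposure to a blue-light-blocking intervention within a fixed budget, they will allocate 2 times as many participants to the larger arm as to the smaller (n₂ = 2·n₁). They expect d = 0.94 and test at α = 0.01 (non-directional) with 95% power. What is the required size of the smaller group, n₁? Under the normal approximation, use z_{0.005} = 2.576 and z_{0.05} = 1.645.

n₁ = 31

With allocation ratio k = n₂/n₁ = 2, Var(x̄₁−x̄₂) = σ²(1/n₁ + 1/(k·n₁)) = σ²·(k+1)/(k·n₁).
So n₁ = (1 + 1/k)·((z_{α/2} + z_β)/d)² = 1.500 × (4.221/0.94)².
n₁ = 1.500 × 20.16 = 30.2.
Round up: n₁ = 31, giving n₂ = 2 × 31 = 62.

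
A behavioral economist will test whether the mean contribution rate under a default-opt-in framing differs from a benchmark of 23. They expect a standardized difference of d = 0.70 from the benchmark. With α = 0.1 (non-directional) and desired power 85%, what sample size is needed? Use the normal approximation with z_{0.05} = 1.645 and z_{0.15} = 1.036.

n = 15

For a one-sample test: n = ((z_{α/2} + z_β) / d)².
z_{α/2} + z_β = 1.645 + 1.036 = 2.681.
n = (2.681 / 0.70)² = 3.830² = 14.67.
Round up.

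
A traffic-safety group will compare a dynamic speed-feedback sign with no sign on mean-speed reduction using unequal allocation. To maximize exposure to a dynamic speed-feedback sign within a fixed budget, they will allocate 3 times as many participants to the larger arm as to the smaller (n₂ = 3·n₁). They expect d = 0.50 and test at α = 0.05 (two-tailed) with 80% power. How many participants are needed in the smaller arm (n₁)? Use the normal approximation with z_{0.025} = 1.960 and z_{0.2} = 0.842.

With allocation ratio k = n₂/n₁ = 3, Var(x̄₁−x̄₂) = σ²(1/n₁ + 1/(k·n₁)) = σ²·(k+1)/(k·n₁).
So n₁ = (1 + 1/k)·((z_{α/2} + z_β)/d)² = 1.333 × (2.802/0.50)².
n₁ = 1.333 × 31.40 = 41.9.
Round up: n₁ = 42, giving n₂ = 3 × 42 = 126.

n₁ = 42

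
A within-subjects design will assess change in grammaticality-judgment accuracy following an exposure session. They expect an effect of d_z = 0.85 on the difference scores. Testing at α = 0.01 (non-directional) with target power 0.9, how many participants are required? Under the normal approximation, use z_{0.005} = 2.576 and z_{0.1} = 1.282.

For a paired (one-sample on differences) test: n = ((z_{α/2} + z_β) / d)².
z_{α/2} + z_β = 2.576 + 1.282 = 3.858.
n = (3.858 / 0.85)² = 4.539² = 20.60.
Round up.

n = 21 pairs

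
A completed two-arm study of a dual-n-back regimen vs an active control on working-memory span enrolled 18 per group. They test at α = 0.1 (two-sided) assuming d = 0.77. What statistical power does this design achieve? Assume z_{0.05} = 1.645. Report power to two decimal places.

power ≈ 0.75

For two equal groups, power = Φ(d·√(n/2) − z_{α/2}).
d·√(n/2) = 0.77 × √(18/2) = 0.77 × 3.000 = 2.310.
z_β = 2.310 − 1.645 = 0.665.
Power = Φ(0.665) = 0.747.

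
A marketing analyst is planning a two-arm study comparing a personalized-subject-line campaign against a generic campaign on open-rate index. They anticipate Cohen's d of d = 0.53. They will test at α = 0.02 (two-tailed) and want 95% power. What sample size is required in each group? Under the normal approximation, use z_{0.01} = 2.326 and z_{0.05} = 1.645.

n = 113 per group

For two independent groups with equal n: n = 2·((z_{α/2} + z_β) / d)².
z_{α/2} + z_β = 2.326 + 1.645 = 3.971.
n = 2 × (3.971 / 0.53)² = 2 × 7.492² = 2 × 56.14 = 112.3.
Round up to the next whole participant.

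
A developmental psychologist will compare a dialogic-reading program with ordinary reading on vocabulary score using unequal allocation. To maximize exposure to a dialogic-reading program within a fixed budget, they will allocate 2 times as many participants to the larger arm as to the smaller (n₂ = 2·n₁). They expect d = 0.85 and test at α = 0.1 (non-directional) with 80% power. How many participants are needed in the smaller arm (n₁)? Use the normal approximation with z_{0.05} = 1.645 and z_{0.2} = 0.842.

With allocation ratio k = n₂/n₁ = 2, Var(x̄₁−x̄₂) = σ²(1/n₁ + 1/(k·n₁)) = σ²·(k+1)/(k·n₁).
So n₁ = (1 + 1/k)·((z_{α/2} + z_β)/d)² = 1.500 × (2.487/0.85)².
n₁ = 1.500 × 8.56 = 12.8.
Round up: n₁ = 13, giving n₂ = 2 × 13 = 26.

n₁ = 13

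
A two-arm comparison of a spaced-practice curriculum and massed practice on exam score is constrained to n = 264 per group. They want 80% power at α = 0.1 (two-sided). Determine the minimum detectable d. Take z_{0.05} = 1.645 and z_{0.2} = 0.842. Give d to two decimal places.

d_min ≈ 0.22

For two independent groups of n = 264 each: d_min = (z_{α/2} + z_β)·√(2/n).
z-sum = 1.645 + 0.842 = 2.487.
d_min = 2.487 × √(2/264) = 2.487 × 0.0870 = 0.216.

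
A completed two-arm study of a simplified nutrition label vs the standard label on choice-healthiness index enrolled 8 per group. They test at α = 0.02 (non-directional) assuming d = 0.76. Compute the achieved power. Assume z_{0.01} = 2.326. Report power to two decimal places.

power ≈ 0.21

For two equal groups, power = Φ(d·√(n/2) − z_{α/2}).
d·√(n/2) = 0.76 × √(8/2) = 0.76 × 2.000 = 1.520.
z_β = 1.520 − 2.326 = -0.806.
Power = Φ(-0.806) = 0.210.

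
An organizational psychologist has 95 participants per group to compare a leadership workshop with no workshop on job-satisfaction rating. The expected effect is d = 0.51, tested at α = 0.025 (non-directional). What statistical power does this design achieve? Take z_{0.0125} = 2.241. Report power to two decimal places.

power ≈ 0.90

For two equal groups, power = Φ(d·√(n/2) − z_{α/2}).
d·√(n/2) = 0.51 × √(95/2) = 0.51 × 6.892 = 3.515.
z_β = 3.515 − 2.241 = 1.274.
Power = Φ(1.274) = 0.899.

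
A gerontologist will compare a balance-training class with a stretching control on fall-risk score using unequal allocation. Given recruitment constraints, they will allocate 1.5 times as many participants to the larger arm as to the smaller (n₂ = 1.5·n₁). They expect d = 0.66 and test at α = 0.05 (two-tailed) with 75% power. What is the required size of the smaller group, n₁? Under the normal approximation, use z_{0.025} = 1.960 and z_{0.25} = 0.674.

n₁ = 27

With allocation ratio k = n₂/n₁ = 1.5, Var(x̄₁−x̄₂) = σ²(1/n₁ + 1/(k·n₁)) = σ²·(k+1)/(k·n₁).
So n₁ = (1 + 1/k)·((z_{α/2} + z_β)/d)² = 1.667 × (2.634/0.66)².
n₁ = 1.667 × 15.93 = 26.5.
Round up: n₁ = 27, giving n₂ = ⌈1.5 × 27⌉ = ⌈40.5⌉ = 41.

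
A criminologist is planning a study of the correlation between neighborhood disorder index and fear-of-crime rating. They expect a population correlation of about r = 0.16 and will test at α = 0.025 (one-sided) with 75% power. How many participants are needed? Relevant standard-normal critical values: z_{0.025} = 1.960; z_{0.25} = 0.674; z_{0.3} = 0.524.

n = 270

Fisher's z: C = ½·ln((1+r)/(1−r)) = ½·ln(1.3810) = 0.1614.
n = ((z_{α} + z_β)/C)² + 3.
(1.960 + 0.674) / 0.1614 = 2.634 / 0.1614 = 16.320.
n = 16.320² + 3 = 266.33 + 3 = 269.3.
Round up.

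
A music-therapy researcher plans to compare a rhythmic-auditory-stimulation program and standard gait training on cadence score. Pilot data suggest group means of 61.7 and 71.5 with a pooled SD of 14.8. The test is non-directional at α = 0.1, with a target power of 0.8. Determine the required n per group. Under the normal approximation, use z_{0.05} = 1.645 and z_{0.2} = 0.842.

n = 29 per group

Cohen's d = |M₁ − M₂| / SD_pooled = |61.7 − 71.5| / 14.8 = 9.8 / 14.8 = 0.662.
For two independent groups with equal n: n = 2·((z_{α/2} + z_β) / d)².
z_{α/2} + z_β = 1.645 + 0.842 = 2.487.
n = 2 × (2.487 / 0.662)² = 2 × 3.757² = 2 × 14.11 = 28.2.
Round up to the next whole participant.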